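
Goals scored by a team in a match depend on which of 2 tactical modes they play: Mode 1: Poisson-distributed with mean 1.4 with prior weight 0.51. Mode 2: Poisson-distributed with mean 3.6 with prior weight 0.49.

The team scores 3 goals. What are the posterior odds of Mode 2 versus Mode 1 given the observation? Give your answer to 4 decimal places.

1.8101

The posterior odds equal the prior odds times the likelihood ratio: (π_i/π_j)·(f_i(x)/f_j(x)).
Poisson probabilities:
  f_1 = e^(−1.4)·1.4^3/3! = 0.112777
  f_2 = e^(−3.6)·3.6^3/3! = 0.212469
0.10411 / 0.0575163 ≈ 1.8101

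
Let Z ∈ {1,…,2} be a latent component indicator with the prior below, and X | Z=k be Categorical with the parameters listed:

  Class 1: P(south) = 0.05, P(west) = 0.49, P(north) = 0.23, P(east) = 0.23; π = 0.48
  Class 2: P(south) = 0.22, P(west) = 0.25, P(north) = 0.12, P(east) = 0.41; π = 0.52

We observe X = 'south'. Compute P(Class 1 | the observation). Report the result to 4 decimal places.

0.1734

The responsibility of component k is P(Z=k) f_k(x) divided by Σ_j P(Z=j) f_j(x).
Evaluate each component's likelihood at the observed value:
  f_1 = P(south | comp) = 0.05
  f_2 = P(south | comp) = 0.22
Weight by the priors:
  P(Z=1)·f_1 = 0.48 × 0.05 = 0.024
  P(Z=2)·f_2 = 0.52 × 0.22 = 0.1144
Marginal: 0.024 + 0.1144 = 0.1384
So the posterior for Class 1 is 0.024 / 0.1384 ≈ 0.1734.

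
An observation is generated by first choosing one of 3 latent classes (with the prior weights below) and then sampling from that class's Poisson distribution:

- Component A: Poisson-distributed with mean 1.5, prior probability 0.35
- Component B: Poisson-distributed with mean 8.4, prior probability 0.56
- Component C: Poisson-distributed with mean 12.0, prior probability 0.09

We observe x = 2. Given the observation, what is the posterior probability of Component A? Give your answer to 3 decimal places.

0.951

P(component k | x) = w_k·f_k(x) / marginal(x), where marginal(x) = Σ_j w_j·f_j(x).
Poisson probabilities:
  p_A = e^(−1.5)·1.5^2/2! = 0.251021
  p_B = e^(−8.4)·8.4^2/2! = 0.00793332
  p_C = e^(−12.0)·12.0^2/2! = 0.000442383
Multiply by the mixture weights:
  w_A·p_A = 0.35 × 0.251021 = 0.0878575
  w_B·p_B = 0.56 × 0.00793332 = 0.00444266
  w_C·p_C = 0.09 × 0.000442383 = 3.98145e-05
Denominator: 0.0878575 + 0.00444266 + 3.98145e-05 = 0.09234
So the posterior for Component A is 0.0878575 / 0.09234 ≈ 0.951.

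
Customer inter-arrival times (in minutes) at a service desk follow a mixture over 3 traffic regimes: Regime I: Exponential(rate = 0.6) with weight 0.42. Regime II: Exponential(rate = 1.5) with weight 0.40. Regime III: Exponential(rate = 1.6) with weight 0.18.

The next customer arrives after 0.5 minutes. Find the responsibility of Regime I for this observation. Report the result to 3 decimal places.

By Bayes' theorem, P(k | x) = w_k f_k(x) / Σ_j w_j f_j(x).
Component likelihoods at x = 0.5 minutes:
  L_I = 0.444491
  L_II = 0.70855
  L_III = 0.718926
Multiply by the mixture weights:
  w_I·L_I = 0.42 × 0.444491 = 0.186686
  w_II·L_II = 0.40 × 0.70855 = 0.28342
  w_III·L_III = 0.18 × 0.718926 = 0.129407
Denominator: 0.186686 + 0.28342 + 0.129407 = 0.599513
P(Regime I | data) ≈ 0.311

0.311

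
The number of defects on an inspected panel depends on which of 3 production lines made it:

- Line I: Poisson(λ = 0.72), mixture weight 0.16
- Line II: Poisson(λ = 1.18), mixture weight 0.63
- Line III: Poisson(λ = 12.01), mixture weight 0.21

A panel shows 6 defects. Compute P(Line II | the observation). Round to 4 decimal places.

Posterior ∝ prior × likelihood, so P(k | x) ∝ π_k f_k(x); normalise over all components.
Evaluate each component's likelihood at the observed value:
  p_I = e^(−0.72)·0.72^6/6! = 9.41826e-05
  p_II = e^(−1.18)·1.18^6/6! = 0.0011521
  p_III = e^(−12.01)·12.01^6/6! = 0.0253541
Multiply by the mixture weights:
  π_I·p_I = 0.16 × 9.41826e-05 = 1.50692e-05
  π_II·p_II = 0.63 × 0.0011521 = 0.000725826
  π_III·p_III = 0.21 × 0.0253541 = 0.00532437
Marginal: 1.50692e-05 + 0.000725826 + 0.00532437 = 0.00606526
P(Line II | data) = 0.000725826 / 0.00606526 ≈ 0.1197

0.1197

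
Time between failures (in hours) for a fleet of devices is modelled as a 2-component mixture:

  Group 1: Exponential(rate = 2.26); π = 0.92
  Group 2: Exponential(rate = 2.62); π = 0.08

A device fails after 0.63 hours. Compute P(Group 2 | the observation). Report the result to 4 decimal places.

Apply Bayes' rule: the posterior for each component is proportional to its prior times its likelihood at x.
Component likelihoods at x = 0.63 hours:
  p_1 = 2.26·e^(−2.26·0.63) = 2.26·e^(−1.4238) = 0.544202
  p_2 = 2.62·e^(−2.62·0.63) = 2.62·e^(−1.6506) = 0.502869
Prior × likelihood for each component:
  P(Z=1)·p_1 = 0.92 × 0.544202 = 0.500666
  P(Z=2)·p_2 = 0.08 × 0.502869 = 0.0402295
Normaliser: 0.500666 + 0.0402295 = 0.540895
P(Group 2 | data) ≈ 0.0744

0.0744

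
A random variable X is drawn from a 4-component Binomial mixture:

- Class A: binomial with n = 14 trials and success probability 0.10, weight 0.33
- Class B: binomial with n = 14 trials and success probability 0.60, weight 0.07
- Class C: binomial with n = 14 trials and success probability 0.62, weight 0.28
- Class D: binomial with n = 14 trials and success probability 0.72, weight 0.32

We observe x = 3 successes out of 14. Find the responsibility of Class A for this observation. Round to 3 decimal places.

Apply Bayes' rule: the posterior for each component is proportional to its prior times its likelihood at x.
Evaluate each component's likelihood at the observed value:
  L_A = C(14,3)·0.10^3·0.90^11 = 364·0.001·0.313811 = 0.114227
  L_B = C(14,3)·0.60^3·0.40^11 = 364·0.216·4.1943e-05 = 0.00329773
  L_C = C(14,3)·0.62^3·0.38^11 = 364·0.238328·2.38572e-05 = 0.00206965
  L_D = C(14,3)·0.72^3·0.28^11 = 364·0.373248·8.29351e-07 = 0.000112678
Prior × likelihood for each component:
  π_A·L_A = 0.33 × 0.114227 = 0.0376949
  π_B·L_B = 0.07 × 0.00329773 = 0.000230841
  π_C·L_C = 0.28 × 0.00206965 = 0.000579501
  π_D·L_D = 0.32 × 0.000112678 = 3.60568e-05
Normaliser: 0.0376949 + 0.000230841 + 0.000579501 + 3.60568e-05 = 0.0385413
So the posterior for Class A is 0.0376949 / 0.0385413 ≈ 0.978.

0.978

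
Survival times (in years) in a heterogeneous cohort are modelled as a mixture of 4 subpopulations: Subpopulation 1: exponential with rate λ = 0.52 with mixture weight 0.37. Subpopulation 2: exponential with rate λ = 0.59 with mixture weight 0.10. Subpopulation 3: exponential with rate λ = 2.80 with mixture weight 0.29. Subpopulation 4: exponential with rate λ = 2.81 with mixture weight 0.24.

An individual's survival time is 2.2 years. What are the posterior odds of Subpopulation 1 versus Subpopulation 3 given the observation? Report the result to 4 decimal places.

Since P(k|x) ∝ P(Z=k) f_k(x), the posterior odds are P(Z=i) f_i(x) / (P(Z=j) f_j(x)).
Evaluate each component's likelihood at the observed value:
  p_1 = 0.165642
  p_2 = 0.161116
  p_3 = 0.00591431
  p_4 = 0.00580628
Odds = (0.37/0.29) × (0.165642/0.00591431) = 1.27586 × 28.007 ≈ 35.7331

35.7331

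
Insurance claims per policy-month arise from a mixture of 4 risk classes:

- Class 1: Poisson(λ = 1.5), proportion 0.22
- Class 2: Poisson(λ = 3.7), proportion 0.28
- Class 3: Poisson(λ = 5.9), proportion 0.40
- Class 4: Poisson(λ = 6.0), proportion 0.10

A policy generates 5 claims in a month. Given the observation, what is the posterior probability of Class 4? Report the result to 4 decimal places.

0.1291

The responsibility of component k is w_k f_k(x) divided by Σ_j w_j f_j(x).
Component likelihoods at x = 5 claims:
  L_1 = 0.01412
  L_2 = 0.142869
  L_3 = 0.163208
  L_4 = 0.160623
Prior × likelihood for each component:
  w_1·L_1 = 0.22 × 0.01412 = 0.00310639
  w_2·L_2 = 0.28 × 0.142869 = 0.0400033
  w_3·L_3 = 0.40 × 0.163208 = 0.0652832
  w_4·L_4 = 0.10 × 0.160623 = 0.0160623
Sum: 0.00310639 + 0.0400033 + 0.0652832 + 0.0160623 = 0.124455
Responsibility of Class 4: 0.0160623 / 0.124455 ≈ 0.1291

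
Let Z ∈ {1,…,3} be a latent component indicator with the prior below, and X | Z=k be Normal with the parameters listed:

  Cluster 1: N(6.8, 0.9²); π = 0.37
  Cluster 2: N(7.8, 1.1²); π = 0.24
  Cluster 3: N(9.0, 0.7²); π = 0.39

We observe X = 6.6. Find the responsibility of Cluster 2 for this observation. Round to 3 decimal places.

Posterior ∝ prior × likelihood, so P(k | x) ∝ w_k f_k(x); normalise over all components.
Component likelihoods at x = 6.6:
  p_1 = (1/(0.9·√(2π)))·exp(−(6.6−6.8)²/(2·0.9²)) = 0.443269·exp(-0.02469) = 0.432458
  p_2 = (1/(1.1·√(2π)))·exp(−(6.6−7.8)²/(2·1.1²)) = 0.362675·exp(-0.59504) = 0.20003
  p_3 = (1/(0.7·√(2π)))·exp(−(6.6−9.0)²/(2·0.7²)) = 0.569918·exp(-5.87755) = 0.0015967
Multiply by the mixture weights:
  w_1·p_1 = 0.37 × 0.432458 = 0.16001
  w_2·p_2 = 0.24 × 0.20003 = 0.0480071
  w_3·p_3 = 0.39 × 0.0015967 = 0.000622714
Marginal: 0.16001 + 0.0480071 + 0.000622714 = 0.208639
So the posterior for Cluster 2 is 0.0480071 / 0.208639 ≈ 0.230.

0.230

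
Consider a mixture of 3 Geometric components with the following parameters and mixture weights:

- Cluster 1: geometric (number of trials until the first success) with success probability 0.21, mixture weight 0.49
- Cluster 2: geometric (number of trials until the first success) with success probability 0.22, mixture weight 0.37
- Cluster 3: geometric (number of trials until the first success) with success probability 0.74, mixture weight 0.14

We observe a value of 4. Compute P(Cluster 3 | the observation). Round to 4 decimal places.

Posterior ∝ prior × likelihood, so P(k | x) ∝ w_k f_k(x); normalise over all components.
Component likelihoods at x = 4:
  L_1 = 0.21·(1−0.21)^3 = 0.21·0.493039 = 0.103538
  L_2 = 0.22·(1−0.22)^3 = 0.22·0.474552 = 0.104401
  L_3 = 0.74·(1−0.74)^3 = 0.74·0.017576 = 0.0130062
Multiply by the mixture weights:
  w_1·L_1 = 0.49 × 0.103538 = 0.0507337
  w_2·L_2 = 0.37 × 0.104401 = 0.0386285
  w_3·L_3 = 0.14 × 0.0130062 = 0.00182087
Normaliser: 0.0507337 + 0.0386285 + 0.00182087 = 0.0911831
P(Cluster 3 | x) = 0.00182087 / 0.0911831 ≈ 0.0200

0.0200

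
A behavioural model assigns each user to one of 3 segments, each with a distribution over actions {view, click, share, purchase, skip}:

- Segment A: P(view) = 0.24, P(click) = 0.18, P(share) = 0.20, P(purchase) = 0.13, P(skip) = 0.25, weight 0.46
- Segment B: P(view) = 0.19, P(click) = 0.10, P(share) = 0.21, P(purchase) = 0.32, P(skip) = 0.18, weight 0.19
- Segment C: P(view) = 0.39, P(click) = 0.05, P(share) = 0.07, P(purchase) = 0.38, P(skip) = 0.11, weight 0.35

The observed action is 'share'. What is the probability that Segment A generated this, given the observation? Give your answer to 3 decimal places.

The responsibility of component k is π_k f_k(x) divided by Σ_j π_j f_j(x).
Categorical probabilities:
  f_A = 0.2
  f_B = 0.21
  f_C = 0.07
Prior × likelihood for each component:
  π_A·f_A = 0.46 × 0.2 = 0.092
  π_B·f_B = 0.19 × 0.21 = 0.0399
  π_C·f_C = 0.35 × 0.07 = 0.0245
Sum: 0.092 + 0.0399 + 0.0245 = 0.1564
Responsibility of Segment A: 0.092 / 0.1564 ≈ 0.588

0.588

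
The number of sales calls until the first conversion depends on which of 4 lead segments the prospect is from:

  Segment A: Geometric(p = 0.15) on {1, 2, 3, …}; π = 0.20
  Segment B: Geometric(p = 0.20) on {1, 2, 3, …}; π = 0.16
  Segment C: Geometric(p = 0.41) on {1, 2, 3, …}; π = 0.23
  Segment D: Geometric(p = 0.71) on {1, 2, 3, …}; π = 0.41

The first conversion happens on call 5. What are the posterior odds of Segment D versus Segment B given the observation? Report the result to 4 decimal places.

Since P(k|x) ∝ w_k f_k(x), the posterior odds are w_i f_i(x) / (w_j f_j(x)).
Component likelihoods at x = 5:
  L_A = 0.0783009
  L_B = 0.08192
  L_C = 0.0496812
  L_D = 0.0050217
Odds = (0.41/0.16) × (0.0050217/0.08192) = 2.5625 × 0.0613 ≈ 0.1571

0.1571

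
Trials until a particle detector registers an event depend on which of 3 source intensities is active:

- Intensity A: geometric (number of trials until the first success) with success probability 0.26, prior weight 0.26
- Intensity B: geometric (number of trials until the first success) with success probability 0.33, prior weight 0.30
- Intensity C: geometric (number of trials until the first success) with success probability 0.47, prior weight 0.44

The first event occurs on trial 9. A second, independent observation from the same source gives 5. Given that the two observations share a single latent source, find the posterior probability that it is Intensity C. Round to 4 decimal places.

The responsibility of component k is P(Z=k) f_k(x) divided by Σ_j P(Z=j) f_j(x).
Since both observations come from the same component, the likelihood for component k is f_k(x₁)·f_k(x₂).
  f_A = [0.0233791] × [0.0779651] = 0.00182275
  f_B = [0.0134002] × [0.0664987] = 0.000891098
  f_C = [0.00292621] × [0.0370853] = 0.000108519
Multiply by the mixture weights:
  P(Z=A)·f_A = 0.26 × 0.00182275 = 0.000473915
  P(Z=B)·f_B = 0.30 × 0.000891098 = 0.000267329
  P(Z=C)·f_C = 0.44 × 0.000108519 = 4.77484e-05
Sum: 0.000473915 + 0.000267329 + 4.77484e-05 = 0.000788993
Responsibility of Intensity C: 4.77484e-05 / 0.000788993 ≈ 0.0605

0.0605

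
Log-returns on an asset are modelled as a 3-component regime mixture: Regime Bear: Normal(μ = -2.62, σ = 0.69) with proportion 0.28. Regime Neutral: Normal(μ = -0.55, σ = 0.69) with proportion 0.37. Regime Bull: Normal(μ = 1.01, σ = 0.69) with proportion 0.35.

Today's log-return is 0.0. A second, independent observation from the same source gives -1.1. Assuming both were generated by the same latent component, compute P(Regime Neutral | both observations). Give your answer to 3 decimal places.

Apply Bayes' rule: the posterior for each component is proportional to its prior times its likelihood at x.
Since both observations come from the same component, the likelihood for component k is f_k(x₁)·f_k(x₂).
  L_Bear = [(1/(0.69·√(2π)))·exp(−(0.0−-2.62)²/(2·0.69²)) = 0.578177·exp(-7.20899) = 0.000427796] × [0.0510854] = 2.18541e-05
  L_Neutral = [(1/(0.69·√(2π)))·exp(−(0.0−-0.55)²/(2·0.69²)) = 0.578177·exp(-0.31769) = 0.420816] × [0.420816] = 0.177086
  L_Bull = [(1/(0.69·√(2π)))·exp(−(0.0−1.01)²/(2·0.69²)) = 0.578177·exp(-1.07131) = 0.19806] × [0.00538861] = 0.00106727
Multiply by the mixture weights:
  P(Z=Bear)·L_Bear = 0.28 × 2.18541e-05 = 6.11916e-06
  P(Z=Neutral)·L_Neutral = 0.37 × 0.177086 = 0.0655218
  P(Z=Bull)·L_Bull = 0.35 × 0.00106727 = 0.000373544
Denominator: 6.11916e-06 + 0.0655218 + 0.000373544 = 0.0659014
P(Regime Neutral | data) ≈ 0.994

0.994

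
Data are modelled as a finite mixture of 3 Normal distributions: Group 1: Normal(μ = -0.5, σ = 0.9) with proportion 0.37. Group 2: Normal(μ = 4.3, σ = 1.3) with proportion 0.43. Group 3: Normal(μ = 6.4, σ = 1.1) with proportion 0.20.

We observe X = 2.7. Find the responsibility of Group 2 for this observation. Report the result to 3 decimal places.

0.991

Apply Bayes' rule: the posterior for each component is proportional to its prior times its likelihood at x.
Normal densities:
  L_1 = 0.000797072
  L_2 = 0.143891
  L_3 = 0.00126678
Unnormalised posteriors:
  P(Z=1)·L_1 = 0.37 × 0.000797072 = 0.000294917
  P(Z=2)·L_2 = 0.43 × 0.143891 = 0.0618731
  P(Z=3)·L_3 = 0.20 × 0.00126678 = 0.000253357
Evidence: 0.000294917 + 0.0618731 + 0.000253357 = 0.0624214
P(Group 2 | 2.7) ≈ 0.991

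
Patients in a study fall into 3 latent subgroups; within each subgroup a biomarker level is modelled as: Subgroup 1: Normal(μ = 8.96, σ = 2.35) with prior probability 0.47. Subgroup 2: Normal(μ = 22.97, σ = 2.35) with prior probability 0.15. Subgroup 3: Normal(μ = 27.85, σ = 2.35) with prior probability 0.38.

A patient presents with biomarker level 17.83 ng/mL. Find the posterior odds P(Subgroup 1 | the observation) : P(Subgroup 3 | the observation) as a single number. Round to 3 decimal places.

Posterior odds = (π_i f_i(x)) / (π_j f_j(x)); the normalising sum cancels.
Evaluate each component's likelihood at the observed value:
  L_1 = (1/(2.35·√(2π)))·exp(−(17.83−8.96)²/(2·2.35²)) = 0.169763·exp(-7.12330) = 0.000136845
  L_2 = (1/(2.35·√(2π)))·exp(−(17.83−22.97)²/(2·2.35²)) = 0.169763·exp(-2.39200) = 0.0155243
  L_3 = (1/(2.35·√(2π)))·exp(−(17.83−27.85)²/(2·2.35²)) = 0.169763·exp(-9.09012) = 1.91449e-05
Odds = (0.47/0.38) × (0.000136845/1.91449e-05) = 1.23684 × 7.14789 ≈ 8.841

8.841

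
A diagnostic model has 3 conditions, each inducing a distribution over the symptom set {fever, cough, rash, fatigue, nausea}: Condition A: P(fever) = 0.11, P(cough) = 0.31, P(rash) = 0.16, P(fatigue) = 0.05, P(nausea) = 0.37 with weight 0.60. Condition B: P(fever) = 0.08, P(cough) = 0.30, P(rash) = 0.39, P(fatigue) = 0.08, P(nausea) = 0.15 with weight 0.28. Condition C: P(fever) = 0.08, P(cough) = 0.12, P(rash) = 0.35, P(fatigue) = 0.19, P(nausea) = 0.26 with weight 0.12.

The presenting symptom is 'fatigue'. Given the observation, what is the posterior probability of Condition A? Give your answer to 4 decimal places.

0.3989

By Bayes' theorem, P(k | x) = π_k f_k(x) / Σ_j π_j f_j(x).
Component likelihoods at x = 'fatigue':
  L_A = P(fatigue | comp) = 0.05
  L_B = P(fatigue | comp) = 0.08
  L_C = P(fatigue | comp) = 0.19
Weight by the priors:
  π_A·L_A = 0.60 × 0.05 = 0.03
  π_B·L_B = 0.28 × 0.08 = 0.0224
  π_C·L_C = 0.12 × 0.19 = 0.0228
Evidence: 0.03 + 0.0224 + 0.0228 = 0.0752
So the posterior for Condition A is 0.03 / 0.0752 ≈ 0.3989.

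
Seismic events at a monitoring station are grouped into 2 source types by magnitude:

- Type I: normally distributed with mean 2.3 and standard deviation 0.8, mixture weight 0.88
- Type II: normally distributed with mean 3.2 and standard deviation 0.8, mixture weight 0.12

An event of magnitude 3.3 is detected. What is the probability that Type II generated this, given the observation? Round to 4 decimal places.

By Bayes' theorem, P(k | x) = P(Z=k) f_k(x) / Σ_j P(Z=j) f_j(x).
Evaluate each component's likelihood at the observed value:
  L_I = 0.228311
  L_II = 0.494797
Prior × likelihood for each component:
  P(Z=I)·L_I = 0.88 × 0.228311 = 0.200914
  P(Z=II)·L_II = 0.12 × 0.494797 = 0.0593757
Denominator: 0.200914 + 0.0593757 = 0.26029
P(Type II | x) ≈ 0.2281

0.2281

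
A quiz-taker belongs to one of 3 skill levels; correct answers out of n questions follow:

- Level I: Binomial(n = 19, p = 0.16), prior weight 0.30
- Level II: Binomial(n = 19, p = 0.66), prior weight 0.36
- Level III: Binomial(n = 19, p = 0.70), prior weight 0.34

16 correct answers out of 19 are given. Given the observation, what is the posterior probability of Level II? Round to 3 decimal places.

P(component k | x) = π_k·f_k(x) / marginal(x), where marginal(x) = Σ_j π_j·f_j(x).
Evaluate each component's likelihood at the observed value:
  p_I = 1.05945e-10
  p_II = 0.04937
  p_III = 0.0869473
Unnormalised posteriors:
  π_I·p_I = 0.30 × 1.05945e-10 = 3.17836e-11
  π_II·p_II = 0.36 × 0.04937 = 0.0177732
  π_III·p_III = 0.34 × 0.0869473 = 0.0295621
Denominator: 3.17836e-11 + 0.0177732 + 0.0295621 = 0.0473353
Responsibility of Level II: 0.0177732 / 0.0473353 ≈ 0.375

0.375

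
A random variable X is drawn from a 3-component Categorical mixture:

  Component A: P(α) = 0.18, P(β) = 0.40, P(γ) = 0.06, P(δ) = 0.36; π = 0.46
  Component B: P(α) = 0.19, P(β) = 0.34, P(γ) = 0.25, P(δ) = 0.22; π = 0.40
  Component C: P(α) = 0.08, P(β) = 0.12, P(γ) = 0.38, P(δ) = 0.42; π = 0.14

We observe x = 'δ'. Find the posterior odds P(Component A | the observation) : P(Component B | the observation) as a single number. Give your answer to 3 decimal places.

Posterior odds = (P(Z=i) f_i(x)) / (P(Z=j) f_j(x)); the normalising sum cancels.
Evaluate each component's likelihood at the observed value:
  f_A = P(δ | comp) = 0.36
  f_B = P(δ | comp) = 0.22
  f_C = P(δ | comp) = 0.42
0.1656 / 0.088 ≈ 1.882

1.882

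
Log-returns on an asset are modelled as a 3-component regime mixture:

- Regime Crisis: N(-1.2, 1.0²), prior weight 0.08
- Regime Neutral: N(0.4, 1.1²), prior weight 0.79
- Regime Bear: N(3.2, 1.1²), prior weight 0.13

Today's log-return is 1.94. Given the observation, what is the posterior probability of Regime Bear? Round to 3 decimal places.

Posterior ∝ prior × likelihood, so P(k | x) ∝ π_k f_k(x); normalise over all components.
Normal densities:
  f_Crisis = (1/(1.0·√(2π)))·exp(−(1.94−-1.2)²/(2·1.0²)) = 0.398942·exp(-4.92980) = 0.00288353
  f_Neutral = (1/(1.1·√(2π)))·exp(−(1.94−0.4)²/(2·1.1²)) = 0.362675·exp(-0.98000) = 0.136116
  f_Bear = (1/(1.1·√(2π)))·exp(−(1.94−3.2)²/(2·1.1²)) = 0.362675·exp(-0.65603) = 0.188194
Weight by the priors:
  π_Crisis·f_Crisis = 0.08 × 0.00288353 = 0.000230683
  π_Neutral·f_Neutral = 0.79 × 0.136116 = 0.107532
  π_Bear·f_Bear = 0.13 × 0.188194 = 0.0244652
Denominator: 0.000230683 + 0.107532 + 0.0244652 = 0.132227
Responsibility of Regime Bear: 0.0244652 / 0.132227 ≈ 0.185

0.185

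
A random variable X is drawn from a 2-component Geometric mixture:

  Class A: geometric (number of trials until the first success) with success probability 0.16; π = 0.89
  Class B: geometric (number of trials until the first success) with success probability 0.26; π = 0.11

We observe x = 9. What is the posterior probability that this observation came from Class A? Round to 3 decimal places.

P(component k | x) = π_k·f_k(x) / marginal(x), where marginal(x) = Σ_j π_j·f_j(x).
Component likelihoods at x = 9:
  L_A = 0.16·(1−0.16)^8 = 0.16·0.247876 = 0.0396601
  L_B = 0.26·(1−0.26)^8 = 0.26·0.0899195 = 0.0233791
Prior × likelihood for each component:
  π_A·L_A = 0.89 × 0.0396601 = 0.0352975
  π_B·L_B = 0.11 × 0.0233791 = 0.0025717
Sum: 0.0352975 + 0.0025717 = 0.0378692
P(Class A | data) = 0.0352975 / 0.0378692 ≈ 0.932

0.932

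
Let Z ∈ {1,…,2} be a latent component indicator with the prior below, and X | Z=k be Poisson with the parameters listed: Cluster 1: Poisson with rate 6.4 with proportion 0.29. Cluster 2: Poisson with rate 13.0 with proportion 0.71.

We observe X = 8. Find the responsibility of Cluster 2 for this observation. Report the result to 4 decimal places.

0.4911

Posterior ∝ prior × likelihood, so P(k | x) ∝ π_k f_k(x); normalise over all components.
Component likelihoods at x = 8:
  L_1 = e^(−6.4)·6.4^8/8! = 0.115994
  L_2 = e^(−13.0)·13.0^8/8! = 0.0457297
Multiply by the mixture weights:
  π_1·L_1 = 0.29 × 0.115994 = 0.0336382
  π_2·L_2 = 0.71 × 0.0457297 = 0.0324681
Marginal: 0.0336382 + 0.0324681 = 0.0661063
So the posterior for Cluster 2 is 0.0324681 / 0.0661063 ≈ 0.4911.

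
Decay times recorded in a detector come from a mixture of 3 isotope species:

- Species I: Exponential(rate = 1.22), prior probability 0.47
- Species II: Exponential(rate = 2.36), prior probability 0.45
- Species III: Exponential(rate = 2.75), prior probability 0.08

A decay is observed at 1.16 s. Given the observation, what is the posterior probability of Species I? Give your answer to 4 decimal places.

0.6416

Posterior ∝ prior × likelihood, so P(k | x) ∝ π_k f_k(x); normalise over all components.
Component likelihoods at x = 1.16 s:
  L_I = 1.22·e^(−1.22·1.16) = 1.22·e^(−1.4152) = 0.29631
  L_II = 2.36·e^(−2.36·1.16) = 2.36·e^(−2.7376) = 0.152752
  L_III = 2.75·e^(−2.75·1.16) = 2.75·e^(−3.1900) = 0.113223
Weight by the priors:
  π_I·L_I = 0.47 × 0.29631 = 0.139266
  π_II·L_II = 0.45 × 0.152752 = 0.0687385
  π_III·L_III = 0.08 × 0.113223 = 0.00905781
Sum: 0.139266 + 0.0687385 + 0.00905781 = 0.217062
P(Species I | the observation) = 0.139266 / 0.217062 ≈ 0.6416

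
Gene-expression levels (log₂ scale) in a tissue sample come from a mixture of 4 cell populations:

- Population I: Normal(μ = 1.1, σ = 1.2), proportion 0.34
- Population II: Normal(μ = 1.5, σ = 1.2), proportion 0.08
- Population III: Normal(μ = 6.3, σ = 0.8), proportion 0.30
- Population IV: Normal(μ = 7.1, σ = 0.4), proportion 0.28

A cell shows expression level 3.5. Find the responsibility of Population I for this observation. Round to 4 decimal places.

The responsibility of component k is π_k f_k(x) divided by Σ_j π_j f_j(x).
Normal densities:
  f_I = 0.0449925
  f_II = 0.0828976
  f_III = 0.00109085
  f_IV = 2.56994e-18
Prior × likelihood for each component:
  π_I·f_I = 0.34 × 0.0449925 = 0.0152974
  π_II·f_II = 0.08 × 0.0828976 = 0.00663181
  π_III·f_III = 0.30 × 0.00109085 = 0.000327256
  π_IV·f_IV = 0.28 × 2.56994e-18 = 7.19584e-19
Sum: 0.0152974 + 0.00663181 + 0.000327256 + 7.19584e-19 = 0.0222565
So the posterior for Population I is 0.0152974 / 0.0222565 ≈ 0.6873.

0.6873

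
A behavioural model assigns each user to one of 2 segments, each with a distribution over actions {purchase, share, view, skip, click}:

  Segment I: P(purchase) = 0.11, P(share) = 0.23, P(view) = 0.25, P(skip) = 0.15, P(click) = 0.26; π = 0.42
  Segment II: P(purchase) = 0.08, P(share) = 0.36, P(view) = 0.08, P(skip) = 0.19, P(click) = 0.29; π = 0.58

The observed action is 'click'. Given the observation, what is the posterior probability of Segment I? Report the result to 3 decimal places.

0.394

The responsibility of component k is π_k f_k(x) divided by Σ_j π_j f_j(x).
Categorical probabilities:
  L_I = P(click | comp) = 0.26
  L_II = P(click | comp) = 0.29
Prior × likelihood for each component:
  π_I·L_I = 0.42 × 0.26 = 0.1092
  π_II·L_II = 0.58 × 0.29 = 0.1682
Evidence: 0.1092 + 0.1682 = 0.2774
Responsibility of Segment I: 0.1092 / 0.2774 ≈ 0.394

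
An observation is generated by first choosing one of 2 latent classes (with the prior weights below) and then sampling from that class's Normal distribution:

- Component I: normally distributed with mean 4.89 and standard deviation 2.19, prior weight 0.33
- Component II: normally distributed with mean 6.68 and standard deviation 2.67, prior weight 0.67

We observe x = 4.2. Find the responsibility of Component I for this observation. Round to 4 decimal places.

0.4680

Posterior ∝ prior × likelihood, so P(k | x) ∝ π_k f_k(x); normalise over all components.
Normal densities:
  p_I = (1/(2.19·√(2π)))·exp(−(4.2−4.89)²/(2·2.19²)) = 0.182165·exp(-0.04963) = 0.173345
  p_II = (1/(2.67·√(2π)))·exp(−(4.2−6.68)²/(2·2.67²)) = 0.149417·exp(-0.43137) = 0.0970637
Unnormalised posteriors:
  π_I·p_I = 0.33 × 0.173345 = 0.0572037
  π_II·p_II = 0.67 × 0.0970637 = 0.0650327
Evidence: 0.0572037 + 0.0650327 = 0.122236
P(Component I | the observation) = 0.0572037 / 0.122236 ≈ 0.4680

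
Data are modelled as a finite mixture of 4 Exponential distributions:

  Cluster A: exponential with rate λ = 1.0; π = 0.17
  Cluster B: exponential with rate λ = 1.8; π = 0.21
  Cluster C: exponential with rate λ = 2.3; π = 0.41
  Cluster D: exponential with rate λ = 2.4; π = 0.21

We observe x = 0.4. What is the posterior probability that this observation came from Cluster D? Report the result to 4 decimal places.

By Bayes' theorem, P(k | x) = π_k f_k(x) / Σ_j π_j f_j(x).
Component likelihoods at x = 0.4:
  L_A = 1.0·e^(−1.0·0.4) = 1.0·e^(−0.4000) = 0.67032
  L_B = 1.8·e^(−1.8·0.4) = 1.8·e^(−0.7200) = 0.876154
  L_C = 2.3·e^(−2.3·0.4) = 2.3·e^(−0.9200) = 0.916594
  L_D = 2.4·e^(−2.4·0.4) = 2.4·e^(−0.9600) = 0.918943
Multiply by the mixture weights:
  π_A·L_A = 0.17 × 0.67032 = 0.113954
  π_B·L_B = 0.21 × 0.876154 = 0.183992
  π_C·L_C = 0.41 × 0.916594 = 0.375803
  π_D·L_D = 0.21 × 0.918943 = 0.192978
Evidence: 0.113954 + 0.183992 + 0.375803 + 0.192978 = 0.866728
So the posterior for Cluster D is 0.192978 / 0.866728 ≈ 0.2227.

0.2227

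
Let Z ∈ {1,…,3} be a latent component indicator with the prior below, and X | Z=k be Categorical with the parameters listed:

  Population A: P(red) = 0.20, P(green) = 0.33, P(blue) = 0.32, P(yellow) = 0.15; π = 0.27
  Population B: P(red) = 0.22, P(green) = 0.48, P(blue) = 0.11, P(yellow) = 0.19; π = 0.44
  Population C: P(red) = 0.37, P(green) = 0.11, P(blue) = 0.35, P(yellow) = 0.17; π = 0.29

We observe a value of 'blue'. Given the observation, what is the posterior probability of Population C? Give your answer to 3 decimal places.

0.430

The responsibility of component k is w_k f_k(x) divided by Σ_j w_j f_j(x).
Component likelihoods at x = 'blue':
  f_A = 0.32
  f_B = 0.11
  f_C = 0.35
Multiply by the mixture weights:
  w_A·f_A = 0.27 × 0.32 = 0.0864
  w_B·f_B = 0.44 × 0.11 = 0.0484
  w_C·f_C = 0.29 × 0.35 = 0.1015
Normaliser: 0.0864 + 0.0484 + 0.1015 = 0.2363
P(Population C | 'blue') = 0.1015 / 0.2363 ≈ 0.430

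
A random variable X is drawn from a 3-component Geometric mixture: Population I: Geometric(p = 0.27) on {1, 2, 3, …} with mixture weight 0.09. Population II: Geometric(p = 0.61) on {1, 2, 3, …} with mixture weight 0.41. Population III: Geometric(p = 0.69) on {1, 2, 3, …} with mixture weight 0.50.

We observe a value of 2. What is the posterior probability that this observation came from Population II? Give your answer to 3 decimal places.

0.439

The responsibility of component k is π_k f_k(x) divided by Σ_j π_j f_j(x).
Geometric probabilities:
  f_I = 0.1971
  f_II = 0.2379
  f_III = 0.2139
Unnormalised posteriors:
  π_I·f_I = 0.09 × 0.1971 = 0.017739
  π_II·f_II = 0.41 × 0.2379 = 0.097539
  π_III·f_III = 0.50 × 0.2139 = 0.10695
Sum: 0.017739 + 0.097539 + 0.10695 = 0.222228
So the posterior for Population II is 0.097539 / 0.222228 ≈ 0.439.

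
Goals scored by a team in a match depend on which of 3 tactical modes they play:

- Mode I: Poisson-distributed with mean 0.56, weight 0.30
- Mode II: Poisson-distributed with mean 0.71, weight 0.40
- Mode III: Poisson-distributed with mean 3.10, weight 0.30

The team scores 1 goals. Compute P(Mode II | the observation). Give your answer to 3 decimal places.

0.503

P(component k | x) = π_k·f_k(x) / marginal(x), where marginal(x) = Σ_j π_j·f_j(x).
Evaluate each component's likelihood at the observed value:
  p_I = 0.319877
  p_II = 0.349067
  p_III = 0.139653
Weight by the priors:
  π_I·p_I = 0.30 × 0.319877 = 0.0959631
  π_II·p_II = 0.40 × 0.349067 = 0.139627
  π_III·p_III = 0.30 × 0.139653 = 0.0418958
Marginal: 0.0959631 + 0.139627 + 0.0418958 = 0.277486
So the posterior for Mode II is 0.139627 / 0.277486 ≈ 0.503.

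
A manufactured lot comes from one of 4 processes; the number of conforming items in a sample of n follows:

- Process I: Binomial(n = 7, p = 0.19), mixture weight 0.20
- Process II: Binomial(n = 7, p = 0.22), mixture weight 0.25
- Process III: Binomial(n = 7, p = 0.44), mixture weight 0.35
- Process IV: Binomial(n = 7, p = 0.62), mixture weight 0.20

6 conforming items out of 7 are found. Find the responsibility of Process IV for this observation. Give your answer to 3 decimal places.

Posterior ∝ prior × likelihood, so P(k | x) ∝ P(Z=k) f_k(x); normalise over all components.
Binomial probabilities:
  L_I = C(7,6)·0.19^6·0.81^1 = 7·4.70459e-05·0.81 = 0.00026675
  L_II = C(7,6)·0.22^6·0.78^1 = 7·0.00011338·0.78 = 0.000619054
  L_III = C(7,6)·0.44^6·0.56^1 = 7·0.00725631·0.56 = 0.0284448
  L_IV = C(7,6)·0.62^6·0.38^1 = 7·0.0568002·0.38 = 0.151089
Multiply by the mixture weights:
  P(Z=I)·L_I = 0.20 × 0.00026675 = 5.335e-05
  P(Z=II)·L_II = 0.25 × 0.000619054 = 0.000154764
  P(Z=III)·L_III = 0.35 × 0.0284448 = 0.00995566
  P(Z=IV)·L_IV = 0.20 × 0.151089 = 0.0302177
Normaliser: 5.335e-05 + 0.000154764 + 0.00995566 + 0.0302177 = 0.0403815
Responsibility of Process IV: 0.0302177 / 0.0403815 ≈ 0.748

0.748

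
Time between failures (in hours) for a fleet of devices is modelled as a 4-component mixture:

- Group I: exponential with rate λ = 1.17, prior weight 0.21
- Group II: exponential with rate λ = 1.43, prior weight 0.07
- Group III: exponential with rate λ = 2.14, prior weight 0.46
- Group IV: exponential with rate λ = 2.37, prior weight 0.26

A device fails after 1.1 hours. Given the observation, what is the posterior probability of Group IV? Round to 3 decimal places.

0.200

Apply Bayes' rule: the posterior for each component is proportional to its prior times its likelihood at x.
Exponential densities:
  L_I = 1.17·e^(−1.17·1.1) = 1.17·e^(−1.2870) = 0.323034
  L_II = 1.43·e^(−1.43·1.1) = 1.43·e^(−1.5730) = 0.296613
  L_III = 2.14·e^(−2.14·1.1) = 2.14·e^(−2.3540) = 0.203275
  L_IV = 2.37·e^(−2.37·1.1) = 2.37·e^(−2.6070) = 0.1748
Multiply by the mixture weights:
  π_I·L_I = 0.21 × 0.323034 = 0.0678372
  π_II·L_II = 0.07 × 0.296613 = 0.0207629
  π_III·L_III = 0.46 × 0.203275 = 0.0935066
  π_IV·L_IV = 0.26 × 0.1748 = 0.0454481
Marginal: 0.0678372 + 0.0207629 + 0.0935066 + 0.0454481 = 0.227555
So the posterior for Group IV is 0.0454481 / 0.227555 ≈ 0.200.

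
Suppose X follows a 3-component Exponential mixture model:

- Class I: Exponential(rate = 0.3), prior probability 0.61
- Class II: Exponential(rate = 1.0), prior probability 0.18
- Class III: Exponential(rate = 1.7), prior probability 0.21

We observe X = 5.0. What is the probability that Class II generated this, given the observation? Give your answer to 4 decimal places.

By Bayes' theorem, P(k | x) = P(Z=k) f_k(x) / Σ_j P(Z=j) f_j(x).
Component likelihoods at x = 5.0:
  L_I = 0.3·e^(−0.3·5.0) = 0.3·e^(−1.5000) = 0.066939
  L_II = 1.0·e^(−1.0·5.0) = 1.0·e^(−5.0000) = 0.00673795
  L_III = 1.7·e^(−1.7·5.0) = 1.7·e^(−8.5000) = 0.000345896
Multiply by the mixture weights:
  P(Z=I)·L_I = 0.61 × 0.066939 = 0.0408328
  P(Z=II)·L_II = 0.18 × 0.00673795 = 0.00121283
  P(Z=III)·L_III = 0.21 × 0.000345896 = 7.26382e-05
Marginal: 0.0408328 + 0.00121283 + 7.26382e-05 = 0.0421183
Responsibility of Class II: 0.00121283 / 0.0421183 ≈ 0.0288

0.0288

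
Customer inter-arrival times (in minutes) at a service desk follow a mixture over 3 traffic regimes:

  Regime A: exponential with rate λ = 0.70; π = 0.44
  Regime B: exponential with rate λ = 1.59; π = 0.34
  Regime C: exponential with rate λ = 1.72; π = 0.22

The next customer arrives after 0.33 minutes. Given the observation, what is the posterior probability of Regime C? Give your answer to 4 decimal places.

The responsibility of component k is π_k f_k(x) divided by Σ_j π_j f_j(x).
Evaluate each component's likelihood at the observed value:
  p_A = 0.70·e^(−0.70·0.33) = 0.70·e^(−0.2310) = 0.555618
  p_B = 1.59·e^(−1.59·0.33) = 1.59·e^(−0.5247) = 0.940855
  p_C = 1.72·e^(−1.72·0.33) = 1.72·e^(−0.5676) = 0.975041
Prior × likelihood for each component:
  π_A·p_A = 0.44 × 0.555618 = 0.244472
  π_B·p_B = 0.34 × 0.940855 = 0.319891
  π_C·p_C = 0.22 × 0.975041 = 0.214509
Sum: 0.244472 + 0.319891 + 0.214509 = 0.778872
Responsibility of Regime C: 0.214509 / 0.778872 ≈ 0.2754

0.2754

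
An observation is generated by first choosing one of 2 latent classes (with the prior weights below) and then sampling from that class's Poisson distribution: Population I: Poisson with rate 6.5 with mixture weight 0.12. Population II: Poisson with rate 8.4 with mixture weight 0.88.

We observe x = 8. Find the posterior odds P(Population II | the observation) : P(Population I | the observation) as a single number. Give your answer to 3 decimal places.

8.532

The posterior odds equal the prior odds times the likelihood ratio: (π_i/π_j)·(f_i(x)/f_j(x)).
Poisson probabilities:
  f_I = e^(−6.5)·6.5^8/8! = 0.118815
  f_II = e^(−8.4)·8.4^8/8! = 0.138242
Odds = (0.88/0.12) × (0.138242/0.118815) = 7.33333 × 1.1635 ≈ 8.532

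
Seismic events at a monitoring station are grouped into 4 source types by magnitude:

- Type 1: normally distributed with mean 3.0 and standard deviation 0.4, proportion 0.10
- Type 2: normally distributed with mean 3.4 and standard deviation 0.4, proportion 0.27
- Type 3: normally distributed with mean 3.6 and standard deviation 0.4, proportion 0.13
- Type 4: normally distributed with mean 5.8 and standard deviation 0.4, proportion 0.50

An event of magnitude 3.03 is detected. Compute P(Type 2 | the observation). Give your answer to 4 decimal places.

Apply Bayes' rule: the posterior for each component is proportional to its prior times its likelihood at x.
Component likelihoods at x = 3.03:
  f_1 = (1/(0.4·√(2π)))·exp(−(3.03−3.0)²/(2·0.4²)) = 0.997356·exp(-0.00281) = 0.994555
  f_2 = (1/(0.4·√(2π)))·exp(−(3.03−3.4)²/(2·0.4²)) = 0.997356·exp(-0.42781) = 0.65021
  f_3 = (1/(0.4·√(2π)))·exp(−(3.03−3.6)²/(2·0.4²)) = 0.997356·exp(-1.01531) = 0.361331
  f_4 = (1/(0.4·√(2π)))·exp(−(3.03−5.8)²/(2·0.4²)) = 0.997356·exp(-23.97781) = 3.84962e-11
Weight by the priors:
  π_1·f_1 = 0.10 × 0.994555 = 0.0994555
  π_2·f_2 = 0.27 × 0.65021 = 0.175557
  π_3·f_3 = 0.13 × 0.361331 = 0.0469731
  π_4·f_4 = 0.50 × 3.84962e-11 = 1.92481e-11
Marginal: 0.0994555 + 0.175557 + 0.0469731 + 1.92481e-11 = 0.321985
So the posterior for Type 2 is 0.175557 / 0.321985 ≈ 0.5452.

0.5452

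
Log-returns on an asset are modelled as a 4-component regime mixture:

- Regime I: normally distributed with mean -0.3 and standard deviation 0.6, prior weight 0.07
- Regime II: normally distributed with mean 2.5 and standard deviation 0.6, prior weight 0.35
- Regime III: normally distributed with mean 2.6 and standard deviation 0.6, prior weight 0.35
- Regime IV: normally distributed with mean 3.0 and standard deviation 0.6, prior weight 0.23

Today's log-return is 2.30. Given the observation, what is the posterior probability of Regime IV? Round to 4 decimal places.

0.1540

Apply Bayes' rule: the posterior for each component is proportional to its prior times its likelihood at x.
Evaluate each component's likelihood at the observed value:
  L_I = 5.56181e-05
  L_II = 0.628972
  L_III = 0.586776
  L_IV = 0.336664
Prior × likelihood for each component:
  P(Z=I)·L_I = 0.07 × 5.56181e-05 = 3.89327e-06
  P(Z=II)·L_II = 0.35 × 0.628972 = 0.22014
  P(Z=III)·L_III = 0.35 × 0.586776 = 0.205371
  P(Z=IV)·L_IV = 0.23 × 0.336664 = 0.0774328
Evidence: 3.89327e-06 + 0.22014 + 0.205371 + 0.0774328 = 0.502948
So the posterior for Regime IV is 0.0774328 / 0.502948 ≈ 0.1540.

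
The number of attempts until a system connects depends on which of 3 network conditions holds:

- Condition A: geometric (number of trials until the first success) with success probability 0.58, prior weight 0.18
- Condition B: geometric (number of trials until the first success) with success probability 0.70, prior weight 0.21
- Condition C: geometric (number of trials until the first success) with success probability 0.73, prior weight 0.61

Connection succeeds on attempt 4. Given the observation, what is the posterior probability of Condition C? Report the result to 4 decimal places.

P(component k | x) = π_k·f_k(x) / marginal(x), where marginal(x) = Σ_j π_j·f_j(x).
Component likelihoods at x = 4:
  f_A = 0.042971
  f_B = 0.0189
  f_C = 0.0143686
Unnormalised posteriors:
  π_A·f_A = 0.18 × 0.042971 = 0.00773479
  π_B·f_B = 0.21 × 0.0189 = 0.003969
  π_C·f_C = 0.61 × 0.0143686 = 0.00876484
Denominator: 0.00773479 + 0.003969 + 0.00876484 = 0.0204686
So the posterior for Condition C is 0.00876484 / 0.0204686 ≈ 0.4282.

0.4282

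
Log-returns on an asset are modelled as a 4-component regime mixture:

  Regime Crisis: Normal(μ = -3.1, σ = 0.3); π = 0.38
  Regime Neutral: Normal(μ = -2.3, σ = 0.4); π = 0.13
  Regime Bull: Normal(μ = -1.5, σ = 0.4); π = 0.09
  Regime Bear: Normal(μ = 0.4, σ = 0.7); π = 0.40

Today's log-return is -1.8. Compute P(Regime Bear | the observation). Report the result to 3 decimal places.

0.013

The responsibility of component k is π_k f_k(x) divided by Σ_j π_j f_j(x).
Evaluate each component's likelihood at the observed value:
  L_Crisis = 0.000111236
  L_Neutral = 0.456623
  L_Bull = 0.752844
  L_Bear = 0.00408253
Unnormalised posteriors:
  π_Crisis·L_Crisis = 0.38 × 0.000111236 = 4.22698e-05
  π_Neutral·L_Neutral = 0.13 × 0.456623 = 0.059361
  π_Bull·L_Bull = 0.09 × 0.752844 = 0.0677559
  π_Bear·L_Bear = 0.40 × 0.00408253 = 0.00163301
Evidence: 4.22698e-05 + 0.059361 + 0.0677559 + 0.00163301 = 0.128792
P(Regime Bear | data) ≈ 0.013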